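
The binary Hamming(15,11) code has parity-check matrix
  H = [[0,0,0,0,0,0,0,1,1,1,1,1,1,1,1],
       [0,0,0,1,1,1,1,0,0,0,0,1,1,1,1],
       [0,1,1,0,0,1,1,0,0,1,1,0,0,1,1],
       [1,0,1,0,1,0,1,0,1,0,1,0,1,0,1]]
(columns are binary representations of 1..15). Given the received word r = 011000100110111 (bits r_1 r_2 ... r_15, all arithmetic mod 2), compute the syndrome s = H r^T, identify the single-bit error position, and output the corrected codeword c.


s = (1, 0, 1, 1)^T, error position = 11, corrected codeword c = 011000100100111

Compute s = H r^T mod 2 one row at a time:
  s_1 = 0 + 0 + 1 + 1 + 0 + 1 + 1 + 1 = 5 ≡ 1 (mod 2).
  s_2 = 0 + 0 + 0 + 1 + 0 + 1 + 1 + 1 = 4 ≡ 0 (mod 2).
  s_3 = 1 + 1 + 0 + 1 + 1 + 1 + 1 + 1 = 7 ≡ 1 (mod 2).
  s_4 = 0 + 1 + 0 + 1 + 0 + 1 + 1 + 1 = 5 ≡ 1 (mod 2).
s = (1, 0, 1, 1)^T — this equals column 11 of H (binary 1011), so error is at position 11.
Correct: flip bit 11 of r = 011000100110111 to get c = 011000100100111.


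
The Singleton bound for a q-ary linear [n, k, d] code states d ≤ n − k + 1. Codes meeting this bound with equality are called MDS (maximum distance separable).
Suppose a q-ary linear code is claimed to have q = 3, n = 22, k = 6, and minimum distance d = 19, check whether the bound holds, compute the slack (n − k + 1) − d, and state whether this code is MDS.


Singleton RHS = n − k + 1 = 17, slack = -2, bound violated (no such code; not MDS).

Singleton bound: d ≤ n − k + 1.
Here n = 22, k = 6, so n − k + 1 = 17.
Given d = 19, check d ≤ 17: NO.
Slack = (n − k + 1) − d = -2.
The slack is negative: d = 19 exceeds n − k + 1 = 17 by 2, so the Singleton bound is violated and no linear [22, 6, 19]_3 code can exist. In particular it is not MDS (MDS requires d = n − k + 1 exactly).
Description: the claimed parameters are [22, 6, 19]_3; such a code would be impossible (violates the Singleton bound).


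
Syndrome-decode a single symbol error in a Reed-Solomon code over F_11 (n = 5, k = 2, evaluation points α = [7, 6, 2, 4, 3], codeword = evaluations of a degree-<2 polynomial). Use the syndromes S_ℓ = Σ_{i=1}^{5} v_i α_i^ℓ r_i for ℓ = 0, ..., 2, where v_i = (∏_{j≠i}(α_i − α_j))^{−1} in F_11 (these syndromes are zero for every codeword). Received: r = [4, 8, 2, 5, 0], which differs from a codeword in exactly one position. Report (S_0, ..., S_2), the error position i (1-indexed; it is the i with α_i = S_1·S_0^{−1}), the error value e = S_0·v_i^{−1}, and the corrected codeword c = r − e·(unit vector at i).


S = (9, 5, 4), error at position 5, error magnitude e = 2, c = [4, 8, 2, 5, 9].

Step 1: column multipliers v_i = (∏_{j≠i}(α_i − α_j))^{−1} mod 11.
  i = 1 (α = 7): (7−6)(7−2)(7−4)(7−3) = 1·5·3·4 = 60 ≡ 5, so v_1 = 5^{−1} = 9 (mod 11).
  i = 2 (α = 6): (6−7)(6−2)(6−4)(6−3) = (−1)·4·2·3 = −24 ≡ 9, so v_2 = 9^{−1} = 5 (mod 11).
  i = 3 (α = 2): (2−7)(2−6)(2−4)(2−3) = (−5)·(−4)·(−2)·(−1) = 40 ≡ 7, so v_3 = 7^{−1} = 8 (mod 11).
  i = 4 (α = 4): (4−7)(4−6)(4−2)(4−3) = (−3)·(−2)·2·1 = 12 ≡ 1, so v_4 = 1^{−1} = 1 (mod 11).
  i = 5 (α = 3): (3−7)(3−6)(3−2)(3−4) = (−4)·(−3)·1·(−1) = −12 ≡ 10, so v_5 = 10^{−1} = 10 (mod 11).
  v = [9, 5, 8, 1, 10].
Step 2: syndromes of r = [4, 8, 2, 5, 0] (all sums mod 11).
  S_0 = Σ v_i r_i = 9·4 + 5·8 + 8·2 + 1·5 + 10·0 = 97 ≡ 9.
  S_1 = Σ v_i α_i r_i = 9·7·4 + 5·6·8 + 8·2·2 + 1·4·5 + 10·3·0 = 544 ≡ 5.
  α_i^2 mod 11 = [5, 3, 4, 5, 9].
  S_2 = Σ v_i α_i^2 r_i = 9·5·4 + 5·3·8 + 8·4·2 + 1·5·5 + 10·9·0 = 389 ≡ 4.
  S = (9, 5, 4) ≠ 0, so r is not a codeword (an error is present).
Step 3: locate the error. For a single error e at position i, S_ℓ = v_i·e·α_i^ℓ, so α_err = S_1/S_0.
  S_0^{−1} = 9^{−1} = 5 (mod 11), so α_err = 5·5 = 25 ≡ 3 = α_5. Error position i = 5.
  Consistency check: S_2/S_1 = 4·9 = 36 ≡ 3 = α_err ✓ (single-error assumption holds).
Step 4: error magnitude e = S_0/v_5 = S_0·∏_{j≠5}(α_5 − α_j) = 9·10 = 90 ≡ 2 (mod 11).
Step 5: correct position 5: c_5 = r_5 − e = 0 − 2 ≡ 9 (mod 11). Hence c = [4, 8, 2, 5, 9].
  Check: interpolating c through the α_i gives m(x) = 10 + 7·x (degree < 2) with m(α_i) = c_i for every i, so c is indeed a codeword.


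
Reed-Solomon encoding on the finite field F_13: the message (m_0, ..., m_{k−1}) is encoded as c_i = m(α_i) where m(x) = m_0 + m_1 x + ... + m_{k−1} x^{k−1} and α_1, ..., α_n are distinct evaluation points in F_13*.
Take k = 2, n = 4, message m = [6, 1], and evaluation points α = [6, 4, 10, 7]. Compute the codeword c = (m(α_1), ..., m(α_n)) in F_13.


c = [12, 10, 3, 0]

Message polynomial: m(x) = 6 + 1·x (mod 13).
For each evaluation point α_i, compute m(α_i) mod 13:
  α_1 = 6: Horner steps 1 → 12, so m(6) = 12.
  α_2 = 4: Horner steps 1 → 10, so m(4) = 10.
  α_3 = 10: Horner steps 1 → 3, so m(10) = 3.
  α_4 = 7: Horner steps 1 → 0, so m(7) = 0.
Codeword c = [12, 10, 3, 0] ∈ F_13^4.


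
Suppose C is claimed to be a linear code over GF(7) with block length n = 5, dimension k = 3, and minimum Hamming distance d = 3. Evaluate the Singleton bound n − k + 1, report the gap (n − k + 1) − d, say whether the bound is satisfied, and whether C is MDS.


Singleton RHS = n − k + 1 = 3, slack = 0, bound satisfied, MDS.

Singleton bound: d ≤ n − k + 1.
Here n = 5, k = 3, so n − k + 1 = 3.
Given d = 3, check d ≤ 3: YES.
Slack = (n − k + 1) − d = 0.
The code is MDS (slack = 0).
Description: the claimed parameters are [5, 3, 3]_7; such a code would be MDS (meets Singleton bound).


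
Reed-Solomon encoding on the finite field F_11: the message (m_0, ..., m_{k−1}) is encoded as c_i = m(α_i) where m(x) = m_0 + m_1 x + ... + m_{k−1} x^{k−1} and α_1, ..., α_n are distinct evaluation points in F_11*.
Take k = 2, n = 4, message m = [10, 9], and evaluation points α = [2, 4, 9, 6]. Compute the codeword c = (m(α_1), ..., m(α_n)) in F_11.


c = [6, 2, 3, 9]

Message polynomial: m(x) = 10 + 9·x (mod 11).
For each evaluation point α_i, compute m(α_i) mod 11:
  α_1 = 2: Horner steps 9 → 6, so m(2) = 6.
  α_2 = 4: Horner steps 9 → 2, so m(4) = 2.
  α_3 = 9: Horner steps 9 → 3, so m(9) = 3.
  α_4 = 6: Horner steps 9 → 9, so m(6) = 9.
Codeword c = [6, 2, 3, 9] ∈ F_11^4.


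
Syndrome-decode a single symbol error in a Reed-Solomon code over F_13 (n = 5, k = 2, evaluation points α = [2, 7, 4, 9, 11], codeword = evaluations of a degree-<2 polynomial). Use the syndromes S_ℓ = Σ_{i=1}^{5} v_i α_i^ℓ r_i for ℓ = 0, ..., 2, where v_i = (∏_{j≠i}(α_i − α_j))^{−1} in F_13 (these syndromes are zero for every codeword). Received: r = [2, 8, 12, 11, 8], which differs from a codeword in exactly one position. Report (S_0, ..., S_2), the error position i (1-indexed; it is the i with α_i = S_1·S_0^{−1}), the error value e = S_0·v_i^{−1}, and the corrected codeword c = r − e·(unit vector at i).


S = (11, 12, 6), error at position 2, error magnitude e = 7, c = [2, 1, 12, 11, 8].

Step 1: column multipliers v_i = (∏_{j≠i}(α_i − α_j))^{−1} mod 13.
  i = 1 (α = 2): (2−7)(2−4)(2−9)(2−11) = (−5)·(−2)·(−7)·(−9) = 630 ≡ 6, so v_1 = 6^{−1} = 11 (mod 13).
  i = 2 (α = 7): (7−2)(7−4)(7−9)(7−11) = 5·3·(−2)·(−4) = 120 ≡ 3, so v_2 = 3^{−1} = 9 (mod 13).
  i = 3 (α = 4): (4−2)(4−7)(4−9)(4−11) = 2·(−3)·(−5)·(−7) = −210 ≡ 11, so v_3 = 11^{−1} = 6 (mod 13).
  i = 4 (α = 9): (9−2)(9−7)(9−4)(9−11) = 7·2·5·(−2) = −140 ≡ 3, so v_4 = 3^{−1} = 9 (mod 13).
  i = 5 (α = 11): (11−2)(11−7)(11−4)(11−9) = 9·4·7·2 = 504 ≡ 10, so v_5 = 10^{−1} = 4 (mod 13).
  v = [11, 9, 6, 9, 4].
Step 2: syndromes of r = [2, 8, 12, 11, 8] (all sums mod 13).
  S_0 = Σ v_i r_i = 11·2 + 9·8 + 6·12 + 9·11 + 4·8 = 297 ≡ 11.
  S_1 = Σ v_i α_i r_i = 11·2·2 + 9·7·8 + 6·4·12 + 9·9·11 + 4·11·8 = 2079 ≡ 12.
  α_i^2 mod 13 = [4, 10, 3, 3, 4].
  S_2 = Σ v_i α_i^2 r_i = 11·4·2 + 9·10·8 + 6·3·12 + 9·3·11 + 4·4·8 = 1449 ≡ 6.
  S = (11, 12, 6) ≠ 0, so r is not a codeword (an error is present).
Step 3: locate the error. For a single error e at position i, S_ℓ = v_i·e·α_i^ℓ, so α_err = S_1/S_0.
  S_0^{−1} = 11^{−1} = 6 (mod 13), so α_err = 12·6 = 72 ≡ 7 = α_2. Error position i = 2.
  Consistency check: S_2/S_1 = 6·12 = 72 ≡ 7 = α_err ✓ (single-error assumption holds).
Step 4: error magnitude e = S_0/v_2 = S_0·∏_{j≠2}(α_2 − α_j) = 11·3 = 33 ≡ 7 (mod 13).
Step 5: correct position 2: c_2 = r_2 − e = 8 − 7 ≡ 1 (mod 13). Hence c = [2, 1, 12, 11, 8].
  Check: interpolating c through the α_i gives m(x) = 5 + 5·x (degree < 2) with m(α_i) = c_i for every i, so c is indeed a codeword.


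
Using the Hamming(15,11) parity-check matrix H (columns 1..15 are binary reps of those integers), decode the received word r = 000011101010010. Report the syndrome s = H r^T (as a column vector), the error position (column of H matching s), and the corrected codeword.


s = (1, 0, 0, 0)^T, error position = 8, corrected codeword c = 000011111010010

Compute s = H r^T mod 2 one row at a time:
  s_1 = 0 + 1 + 0 + 1 + 0 + 0 + 1 + 0 = 3 ≡ 1 (mod 2).
  s_2 = 0 + 1 + 1 + 1 + 0 + 0 + 1 + 0 = 4 ≡ 0 (mod 2).
  s_3 = 0 + 0 + 1 + 1 + 0 + 1 + 1 + 0 = 4 ≡ 0 (mod 2).
  s_4 = 0 + 0 + 1 + 1 + 1 + 1 + 0 + 0 = 4 ≡ 0 (mod 2).
s = (1, 0, 0, 0)^T — this equals column 8 of H (binary 1000), so error is at position 8.
Correct: flip bit 8 of r = 000011101010010 to get c = 000011111010010.


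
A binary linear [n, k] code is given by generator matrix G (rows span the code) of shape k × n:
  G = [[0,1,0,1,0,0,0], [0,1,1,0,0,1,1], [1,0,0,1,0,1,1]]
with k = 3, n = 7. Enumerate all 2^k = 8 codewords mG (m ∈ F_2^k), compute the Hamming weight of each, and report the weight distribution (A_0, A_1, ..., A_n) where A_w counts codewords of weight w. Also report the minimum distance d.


Weight distribution: A_0 = 1, A_2 = 2, A_4 = 5. Minimum distance d = 2.

Enumerate all 2^3 = 8 messages m ∈ F_2^3.
For each, compute codeword c = mG in F_2^7, then tally its weight.
  m = 000 → c = 0000000, weight = 0.
  m = 100 → c = 0101000, weight = 2.
  m = 010 → c = 0110011, weight = 4.
  m = 110 → c = 0011011, weight = 4.
  m = 001 → c = 1001011, weight = 4.
  m = 101 → c = 1100011, weight = 4.
  m = 011 → c = 1111000, weight = 4.
  m = 111 → c = 1010000, weight = 2.
Tally weights:
  weight 0: 1 codewords.
  weight 2: 2 codewords.
  weight 4: 5 codewords.
Minimum distance d = smallest w > 0 with A_w > 0 = 2.
Sanity: Σ A_w = 8 = 2^3 = 8 ✓.


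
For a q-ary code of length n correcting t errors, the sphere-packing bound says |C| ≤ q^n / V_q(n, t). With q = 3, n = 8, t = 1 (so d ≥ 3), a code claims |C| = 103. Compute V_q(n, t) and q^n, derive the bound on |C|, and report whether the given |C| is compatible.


V_q(n, t) = 17, q^n = 6561, Hamming bound = 385, |C| = 103 ≤ bound (satisfied).

Step 1: Compute V_q(n, t) = Σ_{j=0}^1 C(n, j) (q−1)^j.
  j = 0: C(8,0)·(2)^0 = 1·1 = 1.
  j = 1: C(8,1)·(2)^1 = 8·2 = 16.
  V_q(n, t) = 1 + 16 = 17.
Step 2: q^n = 3^8 = 6561.
Step 3: Hamming bound ⌊q^n / V_q(n,t)⌋ = ⌊6561/17⌋ = 385.
Step 4: Compare |C| = 103 to 385: satisfied.
The claimed |C| lies below the Hamming bound.


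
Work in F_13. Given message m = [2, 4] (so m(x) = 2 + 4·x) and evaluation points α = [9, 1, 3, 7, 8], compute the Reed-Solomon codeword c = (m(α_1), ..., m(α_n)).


c = [12, 6, 1, 4, 8]

Message polynomial: m(x) = 2 + 4·x (mod 13).
For each evaluation point α_i, compute m(α_i) mod 13:
  α_1 = 9: Horner steps 4 → 12, so m(9) = 12.
  α_2 = 1: Horner steps 4 → 6, so m(1) = 6.
  α_3 = 3: Horner steps 4 → 1, so m(3) = 1.
  α_4 = 7: Horner steps 4 → 4, so m(7) = 4.
  α_5 = 8: Horner steps 4 → 8, so m(8) = 8.
Codeword c = [12, 6, 1, 4, 8] ∈ F_13^5.


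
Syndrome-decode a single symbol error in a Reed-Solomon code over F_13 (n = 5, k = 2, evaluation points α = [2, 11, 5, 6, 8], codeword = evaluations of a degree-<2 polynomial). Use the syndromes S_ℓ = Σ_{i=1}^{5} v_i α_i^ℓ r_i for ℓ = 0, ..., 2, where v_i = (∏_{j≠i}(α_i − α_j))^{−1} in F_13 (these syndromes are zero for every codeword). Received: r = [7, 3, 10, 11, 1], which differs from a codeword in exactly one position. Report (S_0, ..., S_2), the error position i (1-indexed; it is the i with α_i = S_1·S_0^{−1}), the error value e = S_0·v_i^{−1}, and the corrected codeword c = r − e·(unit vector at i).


S = (3, 11, 10), error at position 5, error magnitude e = 1, c = [7, 3, 10, 11, 0].

Step 1: column multipliers v_i = (∏_{j≠i}(α_i − α_j))^{−1} mod 13.
  i = 1 (α = 2): (2−11)(2−5)(2−6)(2−8) = (−9)·(−3)·(−4)·(−6) = 648 ≡ 11, so v_1 = 11^{−1} = 6 (mod 13).
  i = 2 (α = 11): (11−2)(11−5)(11−6)(11−8) = 9·6·5·3 = 810 ≡ 4, so v_2 = 4^{−1} = 10 (mod 13).
  i = 3 (α = 5): (5−2)(5−11)(5−6)(5−8) = 3·(−6)·(−1)·(−3) = −54 ≡ 11, so v_3 = 11^{−1} = 6 (mod 13).
  i = 4 (α = 6): (6−2)(6−11)(6−5)(6−8) = 4·(−5)·1·(−2) = 40 ≡ 1, so v_4 = 1^{−1} = 1 (mod 13).
  i = 5 (α = 8): (8−2)(8−11)(8−5)(8−6) = 6·(−3)·3·2 = −108 ≡ 9, so v_5 = 9^{−1} = 3 (mod 13).
  v = [6, 10, 6, 1, 3].
Step 2: syndromes of r = [7, 3, 10, 11, 1] (all sums mod 13).
  S_0 = Σ v_i r_i = 6·7 + 10·3 + 6·10 + 1·11 + 3·1 = 146 ≡ 3.
  S_1 = Σ v_i α_i r_i = 6·2·7 + 10·11·3 + 6·5·10 + 1·6·11 + 3·8·1 = 804 ≡ 11.
  α_i^2 mod 13 = [4, 4, 12, 10, 12].
  S_2 = Σ v_i α_i^2 r_i = 6·4·7 + 10·4·3 + 6·12·10 + 1·10·11 + 3·12·1 = 1154 ≡ 10.
  S = (3, 11, 10) ≠ 0, so r is not a codeword (an error is present).
Step 3: locate the error. For a single error e at position i, S_ℓ = v_i·e·α_i^ℓ, so α_err = S_1/S_0.
  S_0^{−1} = 3^{−1} = 9 (mod 13), so α_err = 11·9 = 99 ≡ 8 = α_5. Error position i = 5.
  Consistency check: S_2/S_1 = 10·6 = 60 ≡ 8 = α_err ✓ (single-error assumption holds).
Step 4: error magnitude e = S_0/v_5 = S_0·∏_{j≠5}(α_5 − α_j) = 3·9 = 27 ≡ 1 (mod 13).
Step 5: correct position 5: c_5 = r_5 − e = 1 − 1 ≡ 0 (mod 13). Hence c = [7, 3, 10, 11, 0].
  Check: interpolating c through the α_i gives m(x) = 5 + 1·x (degree < 2) with m(α_i) = c_i for every i, so c is indeed a codeword.


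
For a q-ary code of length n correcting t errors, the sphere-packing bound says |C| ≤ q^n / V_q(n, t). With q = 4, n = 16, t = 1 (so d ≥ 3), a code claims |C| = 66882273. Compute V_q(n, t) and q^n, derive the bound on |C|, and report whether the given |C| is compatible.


V_q(n, t) = 49, q^n = 4294967296, Hamming bound = 87652393, |C| = 66882273 ≤ bound (satisfied).

Step 1: Compute V_q(n, t) = Σ_{j=0}^1 C(n, j) (q−1)^j.
  j = 0: C(16,0)·(3)^0 = 1·1 = 1.
  j = 1: C(16,1)·(3)^1 = 16·3 = 48.
  V_q(n, t) = 1 + 48 = 49.
Step 2: q^n = 4^16 = 4294967296.
Step 3: Hamming bound ⌊q^n / V_q(n,t)⌋ = ⌊4294967296/49⌋ = 87652393.
Step 4: Compare |C| = 66882273 to 87652393: satisfied.
The claimed |C| lies below the Hamming bound.


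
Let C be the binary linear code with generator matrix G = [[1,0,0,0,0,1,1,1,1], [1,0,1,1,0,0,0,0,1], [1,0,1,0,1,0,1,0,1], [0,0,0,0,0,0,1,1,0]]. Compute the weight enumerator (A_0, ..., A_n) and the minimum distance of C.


Weight distribution: A_0 = 1, A_2 = 1, A_3 = 4, A_4 = 3, A_5 = 4, A_6 = 3. Minimum distance d = 2.

Enumerate all 2^4 = 16 messages m ∈ F_2^4.
For each, compute codeword c = mG in F_2^9, then tally its weight.
  m = 0000 → c = 000000000, weight = 0.
  m = 1000 → c = 100001111, weight = 5.
  m = 0100 → c = 101100001, weight = 4.
  m = 1100 → c = 001101110, weight = 5.
  m = 0010 → c = 101010101, weight = 5.
  m = 1010 → c = 001011010, weight = 4.
  m = 0110 → c = 000110100, weight = 3.
  m = 1110 → c = 100111011, weight = 6.
  m = 0001 → c = 000000110, weight = 2.
  m = 1001 → c = 100001001, weight = 3.
  m = 0101 → c = 101100111, weight = 6.
  m = 1101 → c = 001101000, weight = 3.
  m = 0011 → c = 101010011, weight = 5.
  m = 1011 → c = 001011100, weight = 4.
  m = 0111 → c = 000110010, weight = 3.
  m = 1111 → c = 100111101, weight = 6.
Tally weights:
  weight 0: 1 codewords.
  weight 2: 1 codewords.
  weight 3: 4 codewords.
  weight 4: 3 codewords.
  weight 5: 4 codewords.
  weight 6: 3 codewords.
Minimum distance d = smallest w > 0 with A_w > 0 = 2.
Sanity: Σ A_w = 16 = 2^4 = 16 ✓.


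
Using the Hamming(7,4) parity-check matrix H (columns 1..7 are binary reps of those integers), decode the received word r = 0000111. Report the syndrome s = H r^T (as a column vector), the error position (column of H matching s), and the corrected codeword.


s = (1, 0, 0)^T, error position = 4, corrected codeword c = 0001111

Compute s = H r^T mod 2 one row at a time:
  s_1 = 0 + 1 + 1 + 1 = 3 ≡ 1 (mod 2).
  s_2 = 0 + 0 + 1 + 1 = 2 ≡ 0 (mod 2).
  s_3 = 0 + 0 + 1 + 1 = 2 ≡ 0 (mod 2).
s = (1, 0, 0)^T — this equals column 4 of H (binary 100), so error is at position 4.
Correct: flip bit 4 of r = 0000111 to get c = 0001111.


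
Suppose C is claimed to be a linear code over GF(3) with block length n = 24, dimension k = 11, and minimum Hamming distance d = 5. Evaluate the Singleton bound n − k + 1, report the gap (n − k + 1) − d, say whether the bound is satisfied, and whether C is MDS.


Singleton RHS = n − k + 1 = 14, slack = 9, bound satisfied, not MDS.

Singleton bound: d ≤ n − k + 1.
Here n = 24, k = 11, so n − k + 1 = 14.
Given d = 5, check d ≤ 14: YES.
Slack = (n − k + 1) − d = 9.
The code is NOT MDS (slack = 9 > 0).
Description: the claimed parameters are [24, 11, 5]_3; such a code would be non-MDS.


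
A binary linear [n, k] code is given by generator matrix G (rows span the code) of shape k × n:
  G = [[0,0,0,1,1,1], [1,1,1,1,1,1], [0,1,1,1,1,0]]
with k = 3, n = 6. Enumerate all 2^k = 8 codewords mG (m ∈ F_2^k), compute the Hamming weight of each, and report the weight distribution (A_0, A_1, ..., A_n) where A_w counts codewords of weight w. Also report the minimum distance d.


Weight distribution: A_0 = 1, A_2 = 1, A_3 = 4, A_4 = 1, A_6 = 1. Minimum distance d = 2.

Enumerate all 2^3 = 8 messages m ∈ F_2^3.
For each, compute codeword c = mG in F_2^6, then tally its weight.
  m = 000 → c = 000000, weight = 0.
  m = 100 → c = 000111, weight = 3.
  m = 010 → c = 111111, weight = 6.
  m = 110 → c = 111000, weight = 3.
  m = 001 → c = 011110, weight = 4.
  m = 101 → c = 011001, weight = 3.
  m = 011 → c = 100001, weight = 2.
  m = 111 → c = 100110, weight = 3.
Tally weights:
  weight 0: 1 codewords.
  weight 2: 1 codewords.
  weight 3: 4 codewords.
  weight 4: 1 codewords.
  weight 6: 1 codewords.
Minimum distance d = smallest w > 0 with A_w > 0 = 2.
Sanity: Σ A_w = 8 = 2^3 = 8 ✓.


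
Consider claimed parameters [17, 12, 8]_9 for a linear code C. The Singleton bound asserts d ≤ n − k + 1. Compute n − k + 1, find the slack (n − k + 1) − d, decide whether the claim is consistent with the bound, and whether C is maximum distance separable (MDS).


Singleton RHS = n − k + 1 = 6, slack = -2, bound violated (no such code; not MDS).

Singleton bound: d ≤ n − k + 1.
Here n = 17, k = 12, so n − k + 1 = 6.
Given d = 8, check d ≤ 6: NO.
Slack = (n − k + 1) − d = -2.
The slack is negative: d = 8 exceeds n − k + 1 = 6 by 2, so the Singleton bound is violated and no linear [17, 12, 8]_9 code can exist. In particular it is not MDS (MDS requires d = n − k + 1 exactly).
Description: the claimed parameters are [17, 12, 8]_9; such a code would be impossible (violates the Singleton bound).


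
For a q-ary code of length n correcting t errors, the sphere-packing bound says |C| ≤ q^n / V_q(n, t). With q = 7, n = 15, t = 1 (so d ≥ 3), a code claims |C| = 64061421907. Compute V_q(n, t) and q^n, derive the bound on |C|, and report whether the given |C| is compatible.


V_q(n, t) = 91, q^n = 4747561509943, Hamming bound = 52171005603, |C| = 64061421907 > bound (violated).

Step 1: Compute V_q(n, t) = Σ_{j=0}^1 C(n, j) (q−1)^j.
  j = 0: C(15,0)·(6)^0 = 1·1 = 1.
  j = 1: C(15,1)·(6)^1 = 15·6 = 90.
  V_q(n, t) = 1 + 90 = 91.
Step 2: q^n = 7^15 = 4747561509943.
Step 3: Hamming bound ⌊q^n / V_q(n,t)⌋ = ⌊4747561509943/91⌋ = 52171005603.
Step 4: Compare |C| = 64061421907 to 52171005603: violated.
The claimed |C| lies above the Hamming bound, so no 7-ary code of length 15 with d ≥ 3 can have 64061421907 codewords.


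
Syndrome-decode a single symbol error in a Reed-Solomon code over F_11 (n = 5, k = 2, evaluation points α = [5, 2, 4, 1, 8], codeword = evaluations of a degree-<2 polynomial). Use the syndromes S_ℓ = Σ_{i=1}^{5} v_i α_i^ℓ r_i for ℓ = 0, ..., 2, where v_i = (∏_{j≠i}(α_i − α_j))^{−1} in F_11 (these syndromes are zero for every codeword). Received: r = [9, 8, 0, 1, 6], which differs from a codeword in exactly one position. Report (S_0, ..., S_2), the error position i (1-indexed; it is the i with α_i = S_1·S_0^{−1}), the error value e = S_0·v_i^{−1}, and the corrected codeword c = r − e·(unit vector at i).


S = (3, 4, 9), error at position 1, error magnitude e = 2, c = [7, 8, 0, 1, 6].

Step 1: column multipliers v_i = (∏_{j≠i}(α_i − α_j))^{−1} mod 11.
  i = 1 (α = 5): (5−2)(5−4)(5−1)(5−8) = 3·1·4·(−3) = −36 ≡ 8, so v_1 = 8^{−1} = 7 (mod 11).
  i = 2 (α = 2): (2−5)(2−4)(2−1)(2−8) = (−3)·(−2)·1·(−6) = −36 ≡ 8, so v_2 = 8^{−1} = 7 (mod 11).
  i = 3 (α = 4): (4−5)(4−2)(4−1)(4−8) = (−1)·2·3·(−4) = 24 ≡ 2, so v_3 = 2^{−1} = 6 (mod 11).
  i = 4 (α = 1): (1−5)(1−2)(1−4)(1−8) = (−4)·(−1)·(−3)·(−7) = 84 ≡ 7, so v_4 = 7^{−1} = 8 (mod 11).
  i = 5 (α = 8): (8−5)(8−2)(8−4)(8−1) = 3·6·4·7 = 504 ≡ 9, so v_5 = 9^{−1} = 5 (mod 11).
  v = [7, 7, 6, 8, 5].
Step 2: syndromes of r = [9, 8, 0, 1, 6] (all sums mod 11).
  S_0 = Σ v_i r_i = 7·9 + 7·8 + 6·0 + 8·1 + 5·6 = 157 ≡ 3.
  S_1 = Σ v_i α_i r_i = 7·5·9 + 7·2·8 + 6·4·0 + 8·1·1 + 5·8·6 = 675 ≡ 4.
  α_i^2 mod 11 = [3, 4, 5, 1, 9].
  S_2 = Σ v_i α_i^2 r_i = 7·3·9 + 7·4·8 + 6·5·0 + 8·1·1 + 5·9·6 = 691 ≡ 9.
  S = (3, 4, 9) ≠ 0, so r is not a codeword (an error is present).
Step 3: locate the error. For a single error e at position i, S_ℓ = v_i·e·α_i^ℓ, so α_err = S_1/S_0.
  S_0^{−1} = 3^{−1} = 4 (mod 11), so α_err = 4·4 = 16 ≡ 5 = α_1. Error position i = 1.
  Consistency check: S_2/S_1 = 9·3 = 27 ≡ 5 = α_err ✓ (single-error assumption holds).
Step 4: error magnitude e = S_0/v_1 = S_0·∏_{j≠1}(α_1 − α_j) = 3·8 = 24 ≡ 2 (mod 11).
Step 5: correct position 1: c_1 = r_1 − e = 9 − 2 ≡ 7 (mod 11). Hence c = [7, 8, 0, 1, 6].
  Check: interpolating c through the α_i gives m(x) = 5 + 7·x (degree < 2) with m(α_i) = c_i for every i, so c is indeed a codeword.


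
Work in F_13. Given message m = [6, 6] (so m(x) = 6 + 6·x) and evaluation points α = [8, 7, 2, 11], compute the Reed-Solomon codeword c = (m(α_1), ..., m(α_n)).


c = [2, 9, 5, 7]

Message polynomial: m(x) = 6 + 6·x (mod 13).
For each evaluation point α_i, compute m(α_i) mod 13:
  α_1 = 8: Horner steps 6 → 2, so m(8) = 2.
  α_2 = 7: Horner steps 6 → 9, so m(7) = 9.
  α_3 = 2: Horner steps 6 → 5, so m(2) = 5.
  α_4 = 11: Horner steps 6 → 7, so m(11) = 7.
Codeword c = [2, 9, 5, 7] ∈ F_13^4.


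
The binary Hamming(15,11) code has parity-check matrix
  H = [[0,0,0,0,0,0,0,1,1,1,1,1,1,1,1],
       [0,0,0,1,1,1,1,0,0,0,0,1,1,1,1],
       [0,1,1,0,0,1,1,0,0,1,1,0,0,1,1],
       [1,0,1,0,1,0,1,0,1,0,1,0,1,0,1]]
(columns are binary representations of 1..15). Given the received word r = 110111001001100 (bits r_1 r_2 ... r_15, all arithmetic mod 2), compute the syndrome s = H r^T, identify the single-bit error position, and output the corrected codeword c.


s = (1, 1, 0, 0)^T, error position = 12, corrected codeword c = 110111001000100

Compute s = H r^T mod 2 one row at a time:
  s_1 = 0 + 1 + 0 + 0 + 1 + 1 + 0 + 0 = 3 ≡ 1 (mod 2).
  s_2 = 1 + 1 + 1 + 0 + 1 + 1 + 0 + 0 = 5 ≡ 1 (mod 2).
  s_3 = 1 + 0 + 1 + 0 + 0 + 0 + 0 + 0 = 2 ≡ 0 (mod 2).
  s_4 = 1 + 0 + 1 + 0 + 1 + 0 + 1 + 0 = 4 ≡ 0 (mod 2).
s = (1, 1, 0, 0)^T — this equals column 12 of H (binary 1100), so error is at position 12.
Correct: flip bit 12 of r = 110111001001100 to get c = 110111001000100.


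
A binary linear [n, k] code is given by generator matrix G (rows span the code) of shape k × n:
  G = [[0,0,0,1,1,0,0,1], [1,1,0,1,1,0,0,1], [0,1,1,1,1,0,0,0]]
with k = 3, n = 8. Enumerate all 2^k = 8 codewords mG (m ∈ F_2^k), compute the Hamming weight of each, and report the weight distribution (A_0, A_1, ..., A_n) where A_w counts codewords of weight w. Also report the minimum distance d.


Weight distribution: A_0 = 1, A_2 = 1, A_3 = 3, A_4 = 2, A_5 = 1. Minimum distance d = 2.

Enumerate all 2^3 = 8 messages m ∈ F_2^3.
For each, compute codeword c = mG in F_2^8, then tally its weight.
  m = 000 → c = 00000000, weight = 0.
  m = 100 → c = 00011001, weight = 3.
  m = 010 → c = 11011001, weight = 5.
  m = 110 → c = 11000000, weight = 2.
  m = 001 → c = 01111000, weight = 4.
  m = 101 → c = 01100001, weight = 3.
  m = 011 → c = 10100001, weight = 3.
  m = 111 → c = 10111000, weight = 4.
Tally weights:
  weight 0: 1 codewords.
  weight 2: 1 codewords.
  weight 3: 3 codewords.
  weight 4: 2 codewords.
  weight 5: 1 codewords.
Minimum distance d = smallest w > 0 with A_w > 0 = 2.
Sanity: Σ A_w = 8 = 2^3 = 8 ✓.


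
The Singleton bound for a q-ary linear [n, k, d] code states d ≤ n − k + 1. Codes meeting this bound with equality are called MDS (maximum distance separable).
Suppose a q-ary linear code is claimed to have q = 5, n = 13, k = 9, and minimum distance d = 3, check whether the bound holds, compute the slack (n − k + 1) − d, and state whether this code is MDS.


Singleton RHS = n − k + 1 = 5, slack = 2, bound satisfied, not MDS.

Singleton bound: d ≤ n − k + 1.
Here n = 13, k = 9, so n − k + 1 = 5.
Given d = 3, check d ≤ 5: YES.
Slack = (n − k + 1) − d = 2.
The code is NOT MDS (slack = 2 > 0).
Description: the claimed parameters are [13, 9, 3]_5; such a code would be non-MDS.


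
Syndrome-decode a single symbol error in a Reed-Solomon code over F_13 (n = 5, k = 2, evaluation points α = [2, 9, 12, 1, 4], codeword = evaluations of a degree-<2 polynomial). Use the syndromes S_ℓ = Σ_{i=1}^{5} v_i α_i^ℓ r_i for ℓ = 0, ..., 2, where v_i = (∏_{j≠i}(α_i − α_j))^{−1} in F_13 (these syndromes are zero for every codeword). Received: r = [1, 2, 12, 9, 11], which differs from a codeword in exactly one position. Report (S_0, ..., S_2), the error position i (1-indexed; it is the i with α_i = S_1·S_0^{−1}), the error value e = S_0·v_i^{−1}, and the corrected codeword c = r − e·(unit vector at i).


S = (1, 9, 3), error at position 2, error magnitude e = 5, c = [1, 10, 12, 9, 11].

Step 1: column multipliers v_i = (∏_{j≠i}(α_i − α_j))^{−1} mod 13.
  i = 1 (α = 2): (2−9)(2−12)(2−1)(2−4) = (−7)·(−10)·1·(−2) = −140 ≡ 3, so v_1 = 3^{−1} = 9 (mod 13).
  i = 2 (α = 9): (9−2)(9−12)(9−1)(9−4) = 7·(−3)·8·5 = −840 ≡ 5, so v_2 = 5^{−1} = 8 (mod 13).
  i = 3 (α = 12): (12−2)(12−9)(12−1)(12−4) = 10·3·11·8 = 2640 ≡ 1, so v_3 = 1^{−1} = 1 (mod 13).
  i = 4 (α = 1): (1−2)(1−9)(1−12)(1−4) = (−1)·(−8)·(−11)·(−3) = 264 ≡ 4, so v_4 = 4^{−1} = 10 (mod 13).
  i = 5 (α = 4): (4−2)(4−9)(4−12)(4−1) = 2·(−5)·(−8)·3 = 240 ≡ 6, so v_5 = 6^{−1} = 11 (mod 13).
  v = [9, 8, 1, 10, 11].
Step 2: syndromes of r = [1, 2, 12, 9, 11] (all sums mod 13).
  S_0 = Σ v_i r_i = 9·1 + 8·2 + 1·12 + 10·9 + 11·11 = 248 ≡ 1.
  S_1 = Σ v_i α_i r_i = 9·2·1 + 8·9·2 + 1·12·12 + 10·1·9 + 11·4·11 = 880 ≡ 9.
  α_i^2 mod 13 = [4, 3, 1, 1, 3].
  S_2 = Σ v_i α_i^2 r_i = 9·4·1 + 8·3·2 + 1·1·12 + 10·1·9 + 11·3·11 = 549 ≡ 3.
  S = (1, 9, 3) ≠ 0, so r is not a codeword (an error is present).
Step 3: locate the error. For a single error e at position i, S_ℓ = v_i·e·α_i^ℓ, so α_err = S_1/S_0.
  S_0^{−1} = 1^{−1} = 1 (mod 13), so α_err = 9·1 = 9 ≡ 9 = α_2. Error position i = 2.
  Consistency check: S_2/S_1 = 3·3 = 9 ≡ 9 = α_err ✓ (single-error assumption holds).
Step 4: error magnitude e = S_0/v_2 = S_0·∏_{j≠2}(α_2 − α_j) = 1·5 = 5 ≡ 5 (mod 13).
Step 5: correct position 2: c_2 = r_2 − e = 2 − 5 ≡ 10 (mod 13). Hence c = [1, 10, 12, 9, 11].
  Check: interpolating c through the α_i gives m(x) = 4 + 5·x (degree < 2) with m(α_i) = c_i for every i, so c is indeed a codeword.


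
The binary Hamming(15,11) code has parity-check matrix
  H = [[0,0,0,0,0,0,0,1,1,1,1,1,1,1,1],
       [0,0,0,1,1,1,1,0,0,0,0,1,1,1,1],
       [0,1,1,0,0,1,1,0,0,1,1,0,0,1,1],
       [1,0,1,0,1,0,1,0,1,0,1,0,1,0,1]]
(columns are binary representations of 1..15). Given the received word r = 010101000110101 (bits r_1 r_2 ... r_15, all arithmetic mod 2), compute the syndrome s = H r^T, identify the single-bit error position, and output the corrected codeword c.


s = (0, 0, 1, 1)^T, error position = 3, corrected codeword c = 011101000110101

Compute s = H r^T mod 2 one row at a time:
  s_1 = 0 + 0 + 1 + 1 + 0 + 1 + 0 + 1 = 4 ≡ 0 (mod 2).
  s_2 = 1 + 0 + 1 + 0 + 0 + 1 + 0 + 1 = 4 ≡ 0 (mod 2).
  s_3 = 1 + 0 + 1 + 0 + 1 + 1 + 0 + 1 = 5 ≡ 1 (mod 2).
  s_4 = 0 + 0 + 0 + 0 + 0 + 1 + 1 + 1 = 3 ≡ 1 (mod 2).
s = (0, 0, 1, 1)^T — this equals column 3 of H (binary 0011), so error is at position 3.
Correct: flip bit 3 of r = 010101000110101 to get c = 011101000110101.


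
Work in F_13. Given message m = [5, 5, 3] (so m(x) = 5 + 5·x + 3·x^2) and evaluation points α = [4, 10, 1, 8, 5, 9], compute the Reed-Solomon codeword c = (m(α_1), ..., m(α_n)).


c = [8, 4, 0, 3, 1, 7]

Message polynomial: m(x) = 5 + 5·x + 3·x^2 (mod 13).
For each evaluation point α_i, compute m(α_i) mod 13:
  α_1 = 4: Horner steps 3 → 4 → 8, so m(4) = 8.
  α_2 = 10: Horner steps 3 → 9 → 4, so m(10) = 4.
  α_3 = 1: Horner steps 3 → 8 → 0, so m(1) = 0.
  α_4 = 8: Horner steps 3 → 3 → 3, so m(8) = 3.
  α_5 = 5: Horner steps 3 → 7 → 1, so m(5) = 1.
  α_6 = 9: Horner steps 3 → 6 → 7, so m(9) = 7.
Codeword c = [8, 4, 0, 3, 1, 7] ∈ F_13^6.


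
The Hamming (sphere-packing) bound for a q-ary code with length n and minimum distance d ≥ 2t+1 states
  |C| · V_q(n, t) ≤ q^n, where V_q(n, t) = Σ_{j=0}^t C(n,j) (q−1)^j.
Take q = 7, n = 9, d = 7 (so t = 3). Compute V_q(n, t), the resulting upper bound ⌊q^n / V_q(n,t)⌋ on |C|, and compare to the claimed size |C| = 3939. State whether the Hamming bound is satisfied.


V_q(n, t) = 19495, q^n = 40353607, Hamming bound = 2069, |C| = 3939 > bound (violated).

Step 1: Compute V_q(n, t) = Σ_{j=0}^3 C(n, j) (q−1)^j.
  j = 0: C(9,0)·(6)^0 = 1·1 = 1.
  j = 1: C(9,1)·(6)^1 = 9·6 = 54.
  j = 2: C(9,2)·(6)^2 = 36·36 = 1296.
  j = 3: C(9,3)·(6)^3 = 84·216 = 18144.
  V_q(n, t) = 1 + 54 + 1296 + 18144 = 19495.
Step 2: q^n = 7^9 = 40353607.
Step 3: Hamming bound ⌊q^n / V_q(n,t)⌋ = ⌊40353607/19495⌋ = 2069.
Step 4: Compare |C| = 3939 to 2069: violated.
The claimed |C| lies above the Hamming bound, so no 7-ary code of length 9 with d ≥ 7 can have 3939 codewords.


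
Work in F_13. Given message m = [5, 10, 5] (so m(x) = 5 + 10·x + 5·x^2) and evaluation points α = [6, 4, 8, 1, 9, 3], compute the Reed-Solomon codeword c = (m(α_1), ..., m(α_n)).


c = [11, 8, 2, 7, 6, 2]

Message polynomial: m(x) = 5 + 10·x + 5·x^2 (mod 13).
For each evaluation point α_i, compute m(α_i) mod 13:
  α_1 = 6: Horner steps 5 → 1 → 11, so m(6) = 11.
  α_2 = 4: Horner steps 5 → 4 → 8, so m(4) = 8.
  α_3 = 8: Horner steps 5 → 11 → 2, so m(8) = 2.
  α_4 = 1: Horner steps 5 → 2 → 7, so m(1) = 7.
  α_5 = 9: Horner steps 5 → 3 → 6, so m(9) = 6.
  α_6 = 3: Horner steps 5 → 12 → 2, so m(3) = 2.
Codeword c = [11, 8, 2, 7, 6, 2] ∈ F_13^6.


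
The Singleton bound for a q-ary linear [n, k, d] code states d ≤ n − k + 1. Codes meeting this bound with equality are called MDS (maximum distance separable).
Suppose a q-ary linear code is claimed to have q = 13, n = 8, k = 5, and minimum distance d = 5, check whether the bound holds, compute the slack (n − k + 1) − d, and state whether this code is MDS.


Singleton RHS = n − k + 1 = 4, slack = -1, bound violated (no such code; not MDS).

Singleton bound: d ≤ n − k + 1.
Here n = 8, k = 5, so n − k + 1 = 4.
Given d = 5, check d ≤ 4: NO.
Slack = (n − k + 1) − d = -1.
The slack is negative: d = 5 exceeds n − k + 1 = 4 by 1, so the Singleton bound is violated and no linear [8, 5, 5]_13 code can exist. In particular it is not MDS (MDS requires d = n − k + 1 exactly).
Description: the claimed parameters are [8, 5, 5]_13; such a code would be impossible (violates the Singleton bound).


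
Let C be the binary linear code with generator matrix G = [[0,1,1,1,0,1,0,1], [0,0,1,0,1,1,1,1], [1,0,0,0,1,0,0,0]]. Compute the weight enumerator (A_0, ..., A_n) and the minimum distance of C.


Weight distribution: A_0 = 1, A_2 = 1, A_4 = 2, A_5 = 3, A_7 = 1. Minimum distance d = 2.

Enumerate all 2^3 = 8 messages m ∈ F_2^3.
For each, compute codeword c = mG in F_2^8, then tally its weight.
  m = 000 → c = 00000000, weight = 0.
  m = 100 → c = 01110101, weight = 5.
  m = 010 → c = 00101111, weight = 5.
  m = 110 → c = 01011010, weight = 4.
  m = 001 → c = 10001000, weight = 2.
  m = 101 → c = 11111101, weight = 7.
  m = 011 → c = 10100111, weight = 5.
  m = 111 → c = 11010010, weight = 4.
Tally weights:
  weight 0: 1 codewords.
  weight 2: 1 codewords.
  weight 4: 2 codewords.
  weight 5: 3 codewords.
  weight 7: 1 codewords.
Minimum distance d = smallest w > 0 with A_w > 0 = 2.
Sanity: Σ A_w = 8 = 2^3 = 8 ✓.


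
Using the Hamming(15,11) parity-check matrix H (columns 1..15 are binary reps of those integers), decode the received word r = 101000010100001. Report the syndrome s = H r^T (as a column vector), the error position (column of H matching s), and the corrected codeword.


s = (1, 1, 1, 1)^T, error position = 15, corrected codeword c = 101000010100000

Compute s = H r^T mod 2 one row at a time:
  s_1 = 1 + 0 + 1 + 0 + 0 + 0 + 0 + 1 = 3 ≡ 1 (mod 2).
  s_2 = 0 + 0 + 0 + 0 + 0 + 0 + 0 + 1 = 1 ≡ 1 (mod 2).
  s_3 = 0 + 1 + 0 + 0 + 1 + 0 + 0 + 1 = 3 ≡ 1 (mod 2).
  s_4 = 1 + 1 + 0 + 0 + 0 + 0 + 0 + 1 = 3 ≡ 1 (mod 2).
s = (1, 1, 1, 1)^T — this equals column 15 of H (binary 1111), so error is at position 15.
Correct: flip bit 15 of r = 101000010100001 to get c = 101000010100000.


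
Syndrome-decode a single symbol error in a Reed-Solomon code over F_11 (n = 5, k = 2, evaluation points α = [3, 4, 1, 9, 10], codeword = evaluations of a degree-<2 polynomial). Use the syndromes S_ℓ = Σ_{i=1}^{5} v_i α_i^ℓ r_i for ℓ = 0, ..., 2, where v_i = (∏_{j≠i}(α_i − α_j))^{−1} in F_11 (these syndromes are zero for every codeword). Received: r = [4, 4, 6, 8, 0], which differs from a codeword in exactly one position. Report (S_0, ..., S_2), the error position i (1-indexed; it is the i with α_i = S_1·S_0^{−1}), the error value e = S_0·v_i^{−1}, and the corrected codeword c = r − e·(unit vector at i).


S = (9, 5, 4), error at position 1, error magnitude e = 3, c = [1, 4, 6, 8, 0].

Step 1: column multipliers v_i = (∏_{j≠i}(α_i − α_j))^{−1} mod 11.
  i = 1 (α = 3): (3−4)(3−1)(3−9)(3−10) = (−1)·2·(−6)·(−7) = −84 ≡ 4, so v_1 = 4^{−1} = 3 (mod 11).
  i = 2 (α = 4): (4−3)(4−1)(4−9)(4−10) = 1·3·(−5)·(−6) = 90 ≡ 2, so v_2 = 2^{−1} = 6 (mod 11).
  i = 3 (α = 1): (1−3)(1−4)(1−9)(1−10) = (−2)·(−3)·(−8)·(−9) = 432 ≡ 3, so v_3 = 3^{−1} = 4 (mod 11).
  i = 4 (α = 9): (9−3)(9−4)(9−1)(9−10) = 6·5·8·(−1) = −240 ≡ 2, so v_4 = 2^{−1} = 6 (mod 11).
  i = 5 (α = 10): (10−3)(10−4)(10−1)(10−9) = 7·6·9·1 = 378 ≡ 4, so v_5 = 4^{−1} = 3 (mod 11).
  v = [3, 6, 4, 6, 3].
Step 2: syndromes of r = [4, 4, 6, 8, 0] (all sums mod 11).
  S_0 = Σ v_i r_i = 3·4 + 6·4 + 4·6 + 6·8 + 3·0 = 108 ≡ 9.
  S_1 = Σ v_i α_i r_i = 3·3·4 + 6·4·4 + 4·1·6 + 6·9·8 + 3·10·0 = 588 ≡ 5.
  α_i^2 mod 11 = [9, 5, 1, 4, 1].
  S_2 = Σ v_i α_i^2 r_i = 3·9·4 + 6·5·4 + 4·1·6 + 6·4·8 + 3·1·0 = 444 ≡ 4.
  S = (9, 5, 4) ≠ 0, so r is not a codeword (an error is present).
Step 3: locate the error. For a single error e at position i, S_ℓ = v_i·e·α_i^ℓ, so α_err = S_1/S_0.
  S_0^{−1} = 9^{−1} = 5 (mod 11), so α_err = 5·5 = 25 ≡ 3 = α_1. Error position i = 1.
  Consistency check: S_2/S_1 = 4·9 = 36 ≡ 3 = α_err ✓ (single-error assumption holds).
Step 4: error magnitude e = S_0/v_1 = S_0·∏_{j≠1}(α_1 − α_j) = 9·4 = 36 ≡ 3 (mod 11).
Step 5: correct position 1: c_1 = r_1 − e = 4 − 3 ≡ 1 (mod 11). Hence c = [1, 4, 6, 8, 0].
  Check: interpolating c through the α_i gives m(x) = 3 + 3·x (degree < 2) with m(α_i) = c_i for every i, so c is indeed a codeword.


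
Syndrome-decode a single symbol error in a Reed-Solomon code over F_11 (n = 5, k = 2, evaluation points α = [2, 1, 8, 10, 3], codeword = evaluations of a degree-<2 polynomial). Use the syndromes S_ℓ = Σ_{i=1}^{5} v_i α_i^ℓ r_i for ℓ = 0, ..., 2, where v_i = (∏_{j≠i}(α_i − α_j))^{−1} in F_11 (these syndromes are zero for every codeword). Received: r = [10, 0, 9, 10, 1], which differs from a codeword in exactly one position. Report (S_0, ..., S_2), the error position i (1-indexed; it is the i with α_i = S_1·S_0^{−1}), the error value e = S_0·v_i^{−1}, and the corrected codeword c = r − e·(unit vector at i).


S = (10, 9, 7), error at position 1, error magnitude e = 4, c = [6, 0, 9, 10, 1].

Step 1: column multipliers v_i = (∏_{j≠i}(α_i − α_j))^{−1} mod 11.
  i = 1 (α = 2): (2−1)(2−8)(2−10)(2−3) = 1·(−6)·(−8)·(−1) = −48 ≡ 7, so v_1 = 7^{−1} = 8 (mod 11).
  i = 2 (α = 1): (1−2)(1−8)(1−10)(1−3) = (−1)·(−7)·(−9)·(−2) = 126 ≡ 5, so v_2 = 5^{−1} = 9 (mod 11).
  i = 3 (α = 8): (8−2)(8−1)(8−10)(8−3) = 6·7·(−2)·5 = −420 ≡ 9, so v_3 = 9^{−1} = 5 (mod 11).
  i = 4 (α = 10): (10−2)(10−1)(10−8)(10−3) = 8·9·2·7 = 1008 ≡ 7, so v_4 = 7^{−1} = 8 (mod 11).
  i = 5 (α = 3): (3−2)(3−1)(3−8)(3−10) = 1·2·(−5)·(−7) = 70 ≡ 4, so v_5 = 4^{−1} = 3 (mod 11).
  v = [8, 9, 5, 8, 3].
Step 2: syndromes of r = [10, 0, 9, 10, 1] (all sums mod 11).
  S_0 = Σ v_i r_i = 8·10 + 9·0 + 5·9 + 8·10 + 3·1 = 208 ≡ 10.
  S_1 = Σ v_i α_i r_i = 8·2·10 + 9·1·0 + 5·8·9 + 8·10·10 + 3·3·1 = 1329 ≡ 9.
  α_i^2 mod 11 = [4, 1, 9, 1, 9].
  S_2 = Σ v_i α_i^2 r_i = 8·4·10 + 9·1·0 + 5·9·9 + 8·1·10 + 3·9·1 = 832 ≡ 7.
  S = (10, 9, 7) ≠ 0, so r is not a codeword (an error is present).
Step 3: locate the error. For a single error e at position i, S_ℓ = v_i·e·α_i^ℓ, so α_err = S_1/S_0.
  S_0^{−1} = 10^{−1} = 10 (mod 11), so α_err = 9·10 = 90 ≡ 2 = α_1. Error position i = 1.
  Consistency check: S_2/S_1 = 7·5 = 35 ≡ 2 = α_err ✓ (single-error assumption holds).
Step 4: error magnitude e = S_0/v_1 = S_0·∏_{j≠1}(α_1 − α_j) = 10·7 = 70 ≡ 4 (mod 11).
Step 5: correct position 1: c_1 = r_1 − e = 10 − 4 ≡ 6 (mod 11). Hence c = [6, 0, 9, 10, 1].
  Check: interpolating c through the α_i gives m(x) = 5 + 6·x (degree < 2) with m(α_i) = c_i for every i, so c is indeed a codeword.


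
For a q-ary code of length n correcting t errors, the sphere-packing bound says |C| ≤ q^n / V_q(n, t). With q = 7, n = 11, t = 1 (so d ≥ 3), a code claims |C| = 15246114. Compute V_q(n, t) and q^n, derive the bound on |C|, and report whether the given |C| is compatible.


V_q(n, t) = 67, q^n = 1977326743, Hamming bound = 29512339, |C| = 15246114 ≤ bound (satisfied).

Step 1: Compute V_q(n, t) = Σ_{j=0}^1 C(n, j) (q−1)^j.
  j = 0: C(11,0)·(6)^0 = 1·1 = 1.
  j = 1: C(11,1)·(6)^1 = 11·6 = 66.
  V_q(n, t) = 1 + 66 = 67.
Step 2: q^n = 7^11 = 1977326743.
Step 3: Hamming bound ⌊q^n / V_q(n,t)⌋ = ⌊1977326743/67⌋ = 29512339.
Step 4: Compare |C| = 15246114 to 29512339: satisfied.
The claimed |C| lies below the Hamming bound.
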